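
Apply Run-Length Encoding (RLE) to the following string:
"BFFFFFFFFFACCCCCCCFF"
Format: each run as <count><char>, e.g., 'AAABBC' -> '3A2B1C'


Scanning runs left to right:
  i=0: run of 'B' x 1 -> '1B'
  i=1: run of 'F' x 9 -> '9F'
  i=10: run of 'A' x 1 -> '1A'
  i=11: run of 'C' x 7 -> '7C'
  i=18: run of 'F' x 2 -> '2F'

RLE = 1B9F1A7C2F


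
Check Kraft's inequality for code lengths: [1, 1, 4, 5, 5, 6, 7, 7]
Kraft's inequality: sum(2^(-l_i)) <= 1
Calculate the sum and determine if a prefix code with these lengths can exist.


Sum = 2^(-1) + 2^(-1) + 2^(-4) + 2^(-5) + 2^(-5) + 2^(-6) + 2^(-7) + 2^(-7)
    = 0.5 + 0.5 + 0.0625 + 0.03125 + 0.03125 + 0.015625 + 0.0078125 + 0.0078125
    = 148/128 = 1.15625
Since 1.15625 > 1, Kraft's inequality is NOT satisfied.
A prefix code with these lengths CANNOT exist.

Kraft sum = 1.15625. Not satisfied.


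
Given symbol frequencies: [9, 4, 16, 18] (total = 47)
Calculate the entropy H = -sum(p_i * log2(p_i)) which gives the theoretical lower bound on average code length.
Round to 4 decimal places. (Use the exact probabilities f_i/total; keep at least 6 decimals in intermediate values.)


Per-symbol terms -p_i * log2(p_i) with p_i = f_i/47:
  p = 9/47 = 0.191489: log2(p) = -2.384664, -p*log2(p) = 0.456638
  p = 4/47 = 0.085106: log2(p) = -3.554589, -p*log2(p) = 0.302518
  p = 16/47 = 0.340426: log2(p) = -1.554589, -p*log2(p) = 0.529222
  p = 18/47 = 0.382979: log2(p) = -1.384664, -p*log2(p) = 0.530297
H = 0.456638 + 0.302518 + 0.529222 + 0.530297 = 1.818675

H = 1.8187 bits/symbol


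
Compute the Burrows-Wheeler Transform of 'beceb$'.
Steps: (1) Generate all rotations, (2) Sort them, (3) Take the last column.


Rotations (sorted):
  0: $beceb -> last char: b
  1: b$bece -> last char: e
  2: beceb$ -> last char: $
  3: ceb$be -> last char: e
  4: eb$bec -> last char: c
  5: eceb$b -> last char: b


BWT = be$ecb


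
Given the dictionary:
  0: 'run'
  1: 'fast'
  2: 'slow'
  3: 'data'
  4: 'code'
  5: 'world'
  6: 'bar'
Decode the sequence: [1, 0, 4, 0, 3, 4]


Look up each index in the dictionary:
  1 -> 'fast'
  0 -> 'run'
  4 -> 'code'
  0 -> 'run'
  3 -> 'data'
  4 -> 'code'

Decoded: "fast run code run data code"


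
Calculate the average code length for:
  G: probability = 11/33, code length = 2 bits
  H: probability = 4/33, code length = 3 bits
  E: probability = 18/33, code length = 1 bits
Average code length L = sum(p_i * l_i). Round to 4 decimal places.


Weighted contributions p_i * l_i:
  G: (11/33) * 2 = 22/33
  H: (4/33) * 3 = 12/33
  E: (18/33) * 1 = 18/33
Sum = (22 + 12 + 18)/33 = 52/33

L = 52/33 = 1.5758 bits/symbol


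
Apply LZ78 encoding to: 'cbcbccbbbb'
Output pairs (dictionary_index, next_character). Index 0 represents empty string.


LZ78 encoding steps:
Dictionary: {0: ''}
Step 1: w='' (idx 0), next='c' -> output (0, 'c'), add 'c' as idx 1
Step 2: w='' (idx 0), next='b' -> output (0, 'b'), add 'b' as idx 2
Step 3: w='c' (idx 1), next='b' -> output (1, 'b'), add 'cb' as idx 3
Step 4: w='c' (idx 1), next='c' -> output (1, 'c'), add 'cc' as idx 4
Step 5: w='b' (idx 2), next='b' -> output (2, 'b'), add 'bb' as idx 5
Step 6: w='bb' (idx 5), end of input -> output (5, '')


Encoded: [(0, 'c'), (0, 'b'), (1, 'b'), (1, 'c'), (2, 'b'), (5, '')]


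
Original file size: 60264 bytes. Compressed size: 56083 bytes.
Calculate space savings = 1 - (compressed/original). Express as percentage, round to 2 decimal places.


ratio = compressed/original = 56083/60264 = 0.930622
savings = 1 - ratio = 1 - 0.930622 = 0.069378
as a percentage: 0.069378 * 100 = 6.94%

Space savings = 1 - 56083/60264 = 6.94%


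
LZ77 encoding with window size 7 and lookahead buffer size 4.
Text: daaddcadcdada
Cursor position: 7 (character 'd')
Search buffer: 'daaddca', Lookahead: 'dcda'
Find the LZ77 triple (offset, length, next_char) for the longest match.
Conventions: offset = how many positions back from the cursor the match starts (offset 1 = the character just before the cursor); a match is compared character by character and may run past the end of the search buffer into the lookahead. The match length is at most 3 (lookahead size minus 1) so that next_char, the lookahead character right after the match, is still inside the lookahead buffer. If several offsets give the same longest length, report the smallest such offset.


Try each offset into the search buffer:
  offset=1 (pos 6, char 'a'): match length 0
  offset=2 (pos 5, char 'c'): match length 0
  offset=3 (pos 4, char 'd'): match length 2
  offset=4 (pos 3, char 'd'): match length 1
  offset=5 (pos 2, char 'a'): match length 0
  offset=6 (pos 1, char 'a'): match length 0
  offset=7 (pos 0, char 'd'): match length 1
Longest match has length 2 at offset 3.
next_char = character at position 7 + 2 = 9 -> 'd'

Best match: offset=3, length=2 (matching 'dc' starting at position 4)
LZ77 triple: (3, 2, 'd')


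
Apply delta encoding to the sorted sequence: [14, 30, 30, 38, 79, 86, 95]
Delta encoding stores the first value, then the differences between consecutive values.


First value: 14
Deltas:
  30 - 14 = 16
  30 - 30 = 0
  38 - 30 = 8
  79 - 38 = 41
  86 - 79 = 7
  95 - 86 = 9


Delta encoded: [14, 16, 0, 8, 41, 7, 9]


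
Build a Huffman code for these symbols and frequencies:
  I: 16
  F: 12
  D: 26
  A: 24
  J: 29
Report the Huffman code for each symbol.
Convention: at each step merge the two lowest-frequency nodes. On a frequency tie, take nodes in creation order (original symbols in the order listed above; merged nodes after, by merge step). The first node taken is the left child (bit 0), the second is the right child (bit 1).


Huffman tree construction:
Step 1: Merge F(12) + I(16) = 28
Step 2: Merge A(24) + D(26) = 50
Step 3: Merge (F+I)(28) + J(29) = 57
Step 4: Merge (A+D)(50) + ((F+I)+J)(57) = 107
Read each symbol's code off the tree from the root (left child = 0, right child = 1).

Codes:
  I: 101 (length 3)
  F: 100 (length 3)
  D: 01 (length 2)
  A: 00 (length 2)
  J: 11 (length 2)
Average code length: 242/107 = 2.2617 bits/symbol


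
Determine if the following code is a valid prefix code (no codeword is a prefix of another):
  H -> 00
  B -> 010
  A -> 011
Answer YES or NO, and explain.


Checking each pair (does one codeword prefix another?):
  H='00' vs B='010': no prefix
  H='00' vs A='011': no prefix
  B='010' vs H='00': no prefix
  B='010' vs A='011': no prefix
  A='011' vs H='00': no prefix
  A='011' vs B='010': no prefix
No violation found over all pairs.

YES -- this is a valid prefix code. No codeword is a prefix of any other codeword.


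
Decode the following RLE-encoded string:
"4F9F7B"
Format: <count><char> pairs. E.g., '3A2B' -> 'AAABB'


Expanding each <count><char> pair:
  4F -> 'FFFF'
  9F -> 'FFFFFFFFF'
  7B -> 'BBBBBBB'

Decoded = FFFFFFFFFFFFFBBBBBBB


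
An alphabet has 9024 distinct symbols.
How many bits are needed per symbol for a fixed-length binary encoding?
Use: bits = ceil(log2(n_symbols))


log2(9024) = 13.1396
Bracket: 2^13 = 8192 < 9024 <= 2^14 = 16384
So ceil(log2(9024)) = 14

bits = ceil(log2(9024)) = ceil(13.1396) = 14 bits


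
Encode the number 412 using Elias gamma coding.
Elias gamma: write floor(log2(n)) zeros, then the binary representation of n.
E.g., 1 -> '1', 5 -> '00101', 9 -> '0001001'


num_bits = floor(log2(412)) + 1 = 9
leading_zeros = num_bits - 1 = 8
binary(412) = 110011100

Elias gamma(412) = '00000000' + '110011100' = 00000000110011100 (17 bits)


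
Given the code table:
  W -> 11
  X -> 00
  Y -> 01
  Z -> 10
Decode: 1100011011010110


Decoding:
11 -> W
00 -> X
01 -> Y
10 -> Z
11 -> W
01 -> Y
01 -> Y
10 -> Z


Result: WXYZWYYZ


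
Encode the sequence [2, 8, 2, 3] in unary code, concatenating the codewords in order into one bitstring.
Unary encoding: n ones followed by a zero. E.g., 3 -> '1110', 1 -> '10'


Encode each number as n ones followed by a terminating 0:
  2 -> 110 (3 bits)
  8 -> 111111110 (9 bits)
  2 -> 110 (3 bits)
  3 -> 1110 (4 bits)
Total length = 3 + 9 + 3 + 4 = 19 bits.

Unary([2, 8, 2, 3]) = 1101111111101101110 (19 bits)


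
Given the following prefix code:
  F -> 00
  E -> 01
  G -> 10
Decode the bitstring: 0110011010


Decoding step by step:
Bits 01 -> E
Bits 10 -> G
Bits 01 -> E
Bits 10 -> G
Bits 10 -> G


Decoded message: EGEGG


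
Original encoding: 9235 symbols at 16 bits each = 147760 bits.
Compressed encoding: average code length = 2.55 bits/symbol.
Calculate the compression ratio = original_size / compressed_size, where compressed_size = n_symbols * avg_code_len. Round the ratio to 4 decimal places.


original_size = n_symbols * orig_bits = 9235 * 16 = 147760 bits
compressed_size = n_symbols * avg_code_len = 9235 * 2.55 = 23549.25 bits
ratio = original_size / compressed_size = 147760 / 23549.25 = 6.2745

Compression ratio = 6.2745


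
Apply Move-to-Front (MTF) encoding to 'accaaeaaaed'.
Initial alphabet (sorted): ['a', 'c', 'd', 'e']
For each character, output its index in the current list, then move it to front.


MTF encoding:
'a': index 0 in ['a', 'c', 'd', 'e'] -> ['a', 'c', 'd', 'e']
'c': index 1 in ['a', 'c', 'd', 'e'] -> ['c', 'a', 'd', 'e']
'c': index 0 in ['c', 'a', 'd', 'e'] -> ['c', 'a', 'd', 'e']
'a': index 1 in ['c', 'a', 'd', 'e'] -> ['a', 'c', 'd', 'e']
'a': index 0 in ['a', 'c', 'd', 'e'] -> ['a', 'c', 'd', 'e']
'e': index 3 in ['a', 'c', 'd', 'e'] -> ['e', 'a', 'c', 'd']
'a': index 1 in ['e', 'a', 'c', 'd'] -> ['a', 'e', 'c', 'd']
'a': index 0 in ['a', 'e', 'c', 'd'] -> ['a', 'e', 'c', 'd']
'a': index 0 in ['a', 'e', 'c', 'd'] -> ['a', 'e', 'c', 'd']
'e': index 1 in ['a', 'e', 'c', 'd'] -> ['e', 'a', 'c', 'd']
'd': index 3 in ['e', 'a', 'c', 'd'] -> ['d', 'e', 'a', 'c']


Output: [0, 1, 0, 1, 0, 3, 1, 0, 0, 1, 3]


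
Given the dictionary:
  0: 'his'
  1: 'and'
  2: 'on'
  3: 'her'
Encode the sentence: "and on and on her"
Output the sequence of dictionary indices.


Look up each word in the dictionary:
  'and' -> 1
  'on' -> 2
  'and' -> 1
  'on' -> 2
  'her' -> 3

Encoded: [1, 2, 1, 2, 3]


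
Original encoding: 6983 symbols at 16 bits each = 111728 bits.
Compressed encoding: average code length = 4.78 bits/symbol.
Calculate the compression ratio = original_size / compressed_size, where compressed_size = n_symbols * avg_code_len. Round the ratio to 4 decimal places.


original_size = n_symbols * orig_bits = 6983 * 16 = 111728 bits
compressed_size = n_symbols * avg_code_len = 6983 * 4.78 = 33378.74 bits
ratio = original_size / compressed_size = 111728 / 33378.74 = 3.3473

Compression ratio = 3.3473


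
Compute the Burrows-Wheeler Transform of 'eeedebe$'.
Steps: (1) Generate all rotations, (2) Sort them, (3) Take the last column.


Rotations (sorted):
  0: $eeedebe -> last char: e
  1: be$eeede -> last char: e
  2: debe$eee -> last char: e
  3: e$eeedeb -> last char: b
  4: ebe$eeed -> last char: d
  5: edebe$ee -> last char: e
  6: eedebe$e -> last char: e
  7: eeedebe$ -> last char: $


BWT = eeebdee$


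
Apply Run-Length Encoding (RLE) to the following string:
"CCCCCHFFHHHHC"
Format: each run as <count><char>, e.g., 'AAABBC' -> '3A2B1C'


Scanning runs left to right:
  i=0: run of 'C' x 5 -> '5C'
  i=5: run of 'H' x 1 -> '1H'
  i=6: run of 'F' x 2 -> '2F'
  i=8: run of 'H' x 4 -> '4H'
  i=12: run of 'C' x 1 -> '1C'

RLE = 5C1H2F4H1C


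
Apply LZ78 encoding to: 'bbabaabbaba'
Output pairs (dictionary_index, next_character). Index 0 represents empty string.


LZ78 encoding steps:
Dictionary: {0: ''}
Step 1: w='' (idx 0), next='b' -> output (0, 'b'), add 'b' as idx 1
Step 2: w='b' (idx 1), next='a' -> output (1, 'a'), add 'ba' as idx 2
Step 3: w='ba' (idx 2), next='a' -> output (2, 'a'), add 'baa' as idx 3
Step 4: w='b' (idx 1), next='b' -> output (1, 'b'), add 'bb' as idx 4
Step 5: w='' (idx 0), next='a' -> output (0, 'a'), add 'a' as idx 5
Step 6: w='ba' (idx 2), end of input -> output (2, '')


Encoded: [(0, 'b'), (1, 'a'), (2, 'a'), (1, 'b'), (0, 'a'), (2, '')]


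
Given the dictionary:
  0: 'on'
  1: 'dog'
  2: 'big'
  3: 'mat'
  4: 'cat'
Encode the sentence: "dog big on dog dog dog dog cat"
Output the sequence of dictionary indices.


Look up each word in the dictionary:
  'dog' -> 1
  'big' -> 2
  'on' -> 0
  'dog' -> 1
  'dog' -> 1
  'dog' -> 1
  'dog' -> 1
  'cat' -> 4

Encoded: [1, 2, 0, 1, 1, 1, 1, 4]


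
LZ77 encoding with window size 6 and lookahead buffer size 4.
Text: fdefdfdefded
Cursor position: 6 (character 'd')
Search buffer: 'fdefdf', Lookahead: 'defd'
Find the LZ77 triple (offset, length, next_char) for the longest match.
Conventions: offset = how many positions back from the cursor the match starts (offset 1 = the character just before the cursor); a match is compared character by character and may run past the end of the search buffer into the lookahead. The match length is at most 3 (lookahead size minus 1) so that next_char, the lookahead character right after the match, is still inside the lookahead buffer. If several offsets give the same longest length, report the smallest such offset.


Try each offset into the search buffer:
  offset=1 (pos 5, char 'f'): match length 0
  offset=2 (pos 4, char 'd'): match length 1
  offset=3 (pos 3, char 'f'): match length 0
  offset=4 (pos 2, char 'e'): match length 0
  offset=5 (pos 1, char 'd'): match length 3
  offset=6 (pos 0, char 'f'): match length 0
Longest match has length 3 at offset 5.
next_char = character at position 6 + 3 = 9 -> 'd'

Best match: offset=5, length=3 (matching 'def' starting at position 1)
LZ77 triple: (5, 3, 'd')


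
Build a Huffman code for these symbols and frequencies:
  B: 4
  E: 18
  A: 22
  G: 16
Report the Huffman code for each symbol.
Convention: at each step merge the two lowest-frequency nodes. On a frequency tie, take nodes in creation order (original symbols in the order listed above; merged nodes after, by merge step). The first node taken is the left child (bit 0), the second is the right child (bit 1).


Huffman tree construction:
Step 1: Merge B(4) + G(16) = 20
Step 2: Merge E(18) + (B+G)(20) = 38
Step 3: Merge A(22) + (E+(B+G))(38) = 60
Read each symbol's code off the tree from the root (left child = 0, right child = 1).

Codes:
  B: 110 (length 3)
  E: 10 (length 2)
  A: 0 (length 1)
  G: 111 (length 3)
Average code length: 118/60 = 1.9667 bits/symbol


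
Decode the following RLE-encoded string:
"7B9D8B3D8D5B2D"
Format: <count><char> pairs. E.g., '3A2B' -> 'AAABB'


Expanding each <count><char> pair:
  7B -> 'BBBBBBB'
  9D -> 'DDDDDDDDD'
  8B -> 'BBBBBBBB'
  3D -> 'DDD'
  8D -> 'DDDDDDDD'
  5B -> 'BBBBB'
  2D -> 'DD'

Decoded = BBBBBBBDDDDDDDDDBBBBBBBBDDDDDDDDDDDBBBBBDD


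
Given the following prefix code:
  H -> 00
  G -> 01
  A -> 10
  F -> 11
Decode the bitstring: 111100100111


Decoding step by step:
Bits 11 -> F
Bits 11 -> F
Bits 00 -> H
Bits 10 -> A
Bits 01 -> G
Bits 11 -> F


Decoded message: FFHAGF


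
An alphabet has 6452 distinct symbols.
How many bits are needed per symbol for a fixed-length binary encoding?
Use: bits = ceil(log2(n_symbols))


log2(6452) = 12.6555
Bracket: 2^12 = 4096 < 6452 <= 2^13 = 8192
So ceil(log2(6452)) = 13

bits = ceil(log2(6452)) = ceil(12.6555) = 13 bits


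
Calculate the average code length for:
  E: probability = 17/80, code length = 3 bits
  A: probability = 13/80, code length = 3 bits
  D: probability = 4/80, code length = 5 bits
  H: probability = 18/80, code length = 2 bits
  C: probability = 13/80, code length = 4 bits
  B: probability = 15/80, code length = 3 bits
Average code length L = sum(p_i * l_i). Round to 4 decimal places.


Weighted contributions p_i * l_i:
  E: (17/80) * 3 = 51/80
  A: (13/80) * 3 = 39/80
  D: (4/80) * 5 = 20/80
  H: (18/80) * 2 = 36/80
  C: (13/80) * 4 = 52/80
  B: (15/80) * 3 = 45/80
Sum = (51 + 39 + 20 + 36 + 52 + 45)/80 = 243/80

L = 243/80 = 3.0375 bits/symbol


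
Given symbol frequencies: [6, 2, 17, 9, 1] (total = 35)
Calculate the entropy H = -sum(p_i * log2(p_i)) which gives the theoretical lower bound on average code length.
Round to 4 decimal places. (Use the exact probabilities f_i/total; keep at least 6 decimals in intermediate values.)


Per-symbol terms -p_i * log2(p_i) with p_i = f_i/35:
  p = 6/35 = 0.171429: log2(p) = -2.544321, -p*log2(p) = 0.436169
  p = 2/35 = 0.057143: log2(p) = -4.129283, -p*log2(p) = 0.235959
  p = 17/35 = 0.485714: log2(p) = -1.041820, -p*log2(p) = 0.506027
  p = 9/35 = 0.257143: log2(p) = -1.959358, -p*log2(p) = 0.503835
  p = 1/35 = 0.028571: log2(p) = -5.129283, -p*log2(p) = 0.146551
H = 0.436169 + 0.235959 + 0.506027 + 0.503835 + 0.146551 = 1.828541

H = 1.8285 bits/symbol


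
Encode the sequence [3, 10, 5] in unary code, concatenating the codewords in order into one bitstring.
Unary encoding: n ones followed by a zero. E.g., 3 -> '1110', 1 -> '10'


Encode each number as n ones followed by a terminating 0:
  3 -> 1110 (4 bits)
  10 -> 11111111110 (11 bits)
  5 -> 111110 (6 bits)
Total length = 4 + 11 + 6 = 21 bits.

Unary([3, 10, 5]) = 111011111111110111110 (21 bits)


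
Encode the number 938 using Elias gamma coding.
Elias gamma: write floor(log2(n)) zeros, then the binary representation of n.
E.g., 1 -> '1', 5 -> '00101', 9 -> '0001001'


num_bits = floor(log2(938)) + 1 = 10
leading_zeros = num_bits - 1 = 9
binary(938) = 1110101010

Elias gamma(938) = '000000000' + '1110101010' = 0000000001110101010 (19 bits)


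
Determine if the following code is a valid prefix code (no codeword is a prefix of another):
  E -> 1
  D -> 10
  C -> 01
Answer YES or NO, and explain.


Checking each pair (does one codeword prefix another?):
  E='1' vs D='10': prefix -- VIOLATION

NO -- this is NOT a valid prefix code. E (1) is a prefix of D (10).


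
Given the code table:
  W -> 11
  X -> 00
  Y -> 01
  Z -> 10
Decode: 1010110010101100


Decoding:
10 -> Z
10 -> Z
11 -> W
00 -> X
10 -> Z
10 -> Z
11 -> W
00 -> X


Result: ZZWXZZWX


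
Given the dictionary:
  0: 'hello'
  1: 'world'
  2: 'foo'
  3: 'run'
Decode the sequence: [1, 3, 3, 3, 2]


Look up each index in the dictionary:
  1 -> 'world'
  3 -> 'run'
  3 -> 'run'
  3 -> 'run'
  2 -> 'foo'

Decoded: "world run run run foo"


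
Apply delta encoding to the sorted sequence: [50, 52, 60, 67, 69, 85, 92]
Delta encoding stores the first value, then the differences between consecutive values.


First value: 50
Deltas:
  52 - 50 = 2
  60 - 52 = 8
  67 - 60 = 7
  69 - 67 = 2
  85 - 69 = 16
  92 - 85 = 7


Delta encoded: [50, 2, 8, 7, 2, 16, 7]


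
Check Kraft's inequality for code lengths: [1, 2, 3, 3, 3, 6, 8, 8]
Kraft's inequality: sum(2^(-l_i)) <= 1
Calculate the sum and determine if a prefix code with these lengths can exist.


Sum = 2^(-1) + 2^(-2) + 2^(-3) + 2^(-3) + 2^(-3) + 2^(-6) + 2^(-8) + 2^(-8)
    = 0.5 + 0.25 + 0.125 + 0.125 + 0.125 + 0.015625 + 0.00390625 + 0.00390625
    = 294/256 = 1.1484375
Since 1.1484375 > 1, Kraft's inequality is NOT satisfied.
A prefix code with these lengths CANNOT exist.

Kraft sum = 1.1484375. Not satisfied.


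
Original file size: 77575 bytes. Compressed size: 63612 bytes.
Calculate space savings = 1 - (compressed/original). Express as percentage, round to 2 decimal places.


ratio = compressed/original = 63612/77575 = 0.820006
savings = 1 - ratio = 1 - 0.820006 = 0.179994
as a percentage: 0.179994 * 100 = 18.0%

Space savings = 1 - 63612/77575 = 18.0%


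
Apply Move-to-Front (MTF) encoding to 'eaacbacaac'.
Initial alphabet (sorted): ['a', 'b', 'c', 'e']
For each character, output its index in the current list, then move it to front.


MTF encoding:
'e': index 3 in ['a', 'b', 'c', 'e'] -> ['e', 'a', 'b', 'c']
'a': index 1 in ['e', 'a', 'b', 'c'] -> ['a', 'e', 'b', 'c']
'a': index 0 in ['a', 'e', 'b', 'c'] -> ['a', 'e', 'b', 'c']
'c': index 3 in ['a', 'e', 'b', 'c'] -> ['c', 'a', 'e', 'b']
'b': index 3 in ['c', 'a', 'e', 'b'] -> ['b', 'c', 'a', 'e']
'a': index 2 in ['b', 'c', 'a', 'e'] -> ['a', 'b', 'c', 'e']
'c': index 2 in ['a', 'b', 'c', 'e'] -> ['c', 'a', 'b', 'e']
'a': index 1 in ['c', 'a', 'b', 'e'] -> ['a', 'c', 'b', 'e']
'a': index 0 in ['a', 'c', 'b', 'e'] -> ['a', 'c', 'b', 'e']
'c': index 1 in ['a', 'c', 'b', 'e'] -> ['c', 'a', 'b', 'e']


Output: [3, 1, 0, 3, 3, 2, 2, 1, 0, 1]


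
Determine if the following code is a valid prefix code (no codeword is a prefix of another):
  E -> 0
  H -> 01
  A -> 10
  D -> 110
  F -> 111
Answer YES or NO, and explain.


Checking each pair (does one codeword prefix another?):
  E='0' vs H='01': prefix -- VIOLATION

NO -- this is NOT a valid prefix code. E (0) is a prefix of H (01).


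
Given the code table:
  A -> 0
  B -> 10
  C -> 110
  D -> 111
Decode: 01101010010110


Decoding:
0 -> A
110 -> C
10 -> B
10 -> B
0 -> A
10 -> B
110 -> C


Result: ACBBABC


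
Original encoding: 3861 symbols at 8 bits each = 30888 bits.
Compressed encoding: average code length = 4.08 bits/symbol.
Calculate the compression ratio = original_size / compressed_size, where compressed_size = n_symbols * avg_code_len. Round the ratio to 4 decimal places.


original_size = n_symbols * orig_bits = 3861 * 8 = 30888 bits
compressed_size = n_symbols * avg_code_len = 3861 * 4.08 = 15752.88 bits
ratio = original_size / compressed_size = 30888 / 15752.88 = 1.9608

Compression ratio = 1.9608


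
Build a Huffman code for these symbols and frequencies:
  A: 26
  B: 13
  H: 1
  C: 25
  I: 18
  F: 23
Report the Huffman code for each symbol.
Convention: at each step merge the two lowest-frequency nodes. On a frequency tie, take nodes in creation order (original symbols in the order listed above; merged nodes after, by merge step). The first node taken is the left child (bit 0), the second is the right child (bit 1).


Huffman tree construction:
Step 1: Merge H(1) + B(13) = 14
Step 2: Merge (H+B)(14) + I(18) = 32
Step 3: Merge F(23) + C(25) = 48
Step 4: Merge A(26) + ((H+B)+I)(32) = 58
Step 5: Merge (F+C)(48) + (A+((H+B)+I))(58) = 106
Read each symbol's code off the tree from the root (left child = 0, right child = 1).

Codes:
  A: 10 (length 2)
  B: 1101 (length 4)
  H: 1100 (length 4)
  C: 01 (length 2)
  I: 111 (length 3)
  F: 00 (length 2)
Average code length: 258/106 = 2.4340 bits/symbol


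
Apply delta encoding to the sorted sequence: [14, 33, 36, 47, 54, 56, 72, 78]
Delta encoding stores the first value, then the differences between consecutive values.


First value: 14
Deltas:
  33 - 14 = 19
  36 - 33 = 3
  47 - 36 = 11
  54 - 47 = 7
  56 - 54 = 2
  72 - 56 = 16
  78 - 72 = 6


Delta encoded: [14, 19, 3, 11, 7, 2, 16, 6]


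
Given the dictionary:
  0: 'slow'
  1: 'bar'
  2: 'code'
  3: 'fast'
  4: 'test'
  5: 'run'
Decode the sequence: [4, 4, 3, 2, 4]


Look up each index in the dictionary:
  4 -> 'test'
  4 -> 'test'
  3 -> 'fast'
  2 -> 'code'
  4 -> 'test'

Decoded: "test test fast code test"


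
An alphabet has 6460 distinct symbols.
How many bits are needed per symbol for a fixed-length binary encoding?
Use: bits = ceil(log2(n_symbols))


log2(6460) = 12.6573
Bracket: 2^12 = 4096 < 6460 <= 2^13 = 8192
So ceil(log2(6460)) = 13

bits = ceil(log2(6460)) = ceil(12.6573) = 13 bits


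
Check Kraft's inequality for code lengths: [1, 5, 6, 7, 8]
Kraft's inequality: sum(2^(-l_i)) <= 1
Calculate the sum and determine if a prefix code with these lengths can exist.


Sum = 2^(-1) + 2^(-5) + 2^(-6) + 2^(-7) + 2^(-8)
    = 0.5 + 0.03125 + 0.015625 + 0.0078125 + 0.00390625
    = 143/256 = 0.55859375
Since 0.55859375 <= 1, Kraft's inequality IS satisfied.
A prefix code with these lengths CAN exist.

Kraft sum = 0.55859375. Satisfied.


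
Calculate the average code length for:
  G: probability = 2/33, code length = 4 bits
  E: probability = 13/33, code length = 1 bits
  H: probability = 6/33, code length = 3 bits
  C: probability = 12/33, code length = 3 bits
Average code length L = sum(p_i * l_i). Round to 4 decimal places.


Weighted contributions p_i * l_i:
  G: (2/33) * 4 = 8/33
  E: (13/33) * 1 = 13/33
  H: (6/33) * 3 = 18/33
  C: (12/33) * 3 = 36/33
Sum = (8 + 13 + 18 + 36)/33 = 75/33

L = 75/33 = 2.2727 bits/symbol


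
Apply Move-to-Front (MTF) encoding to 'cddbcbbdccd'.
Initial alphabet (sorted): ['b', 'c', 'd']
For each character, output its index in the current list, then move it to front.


MTF encoding:
'c': index 1 in ['b', 'c', 'd'] -> ['c', 'b', 'd']
'd': index 2 in ['c', 'b', 'd'] -> ['d', 'c', 'b']
'd': index 0 in ['d', 'c', 'b'] -> ['d', 'c', 'b']
'b': index 2 in ['d', 'c', 'b'] -> ['b', 'd', 'c']
'c': index 2 in ['b', 'd', 'c'] -> ['c', 'b', 'd']
'b': index 1 in ['c', 'b', 'd'] -> ['b', 'c', 'd']
'b': index 0 in ['b', 'c', 'd'] -> ['b', 'c', 'd']
'd': index 2 in ['b', 'c', 'd'] -> ['d', 'b', 'c']
'c': index 2 in ['d', 'b', 'c'] -> ['c', 'd', 'b']
'c': index 0 in ['c', 'd', 'b'] -> ['c', 'd', 'b']
'd': index 1 in ['c', 'd', 'b'] -> ['d', 'c', 'b']


Output: [1, 2, 0, 2, 2, 1, 0, 2, 2, 0, 1]


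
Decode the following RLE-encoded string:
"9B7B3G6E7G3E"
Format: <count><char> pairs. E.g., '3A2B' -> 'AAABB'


Expanding each <count><char> pair:
  9B -> 'BBBBBBBBB'
  7B -> 'BBBBBBB'
  3G -> 'GGG'
  6E -> 'EEEEEE'
  7G -> 'GGGGGGG'
  3E -> 'EEE'

Decoded = BBBBBBBBBBBBBBBBGGGEEEEEEGGGGGGGEEE


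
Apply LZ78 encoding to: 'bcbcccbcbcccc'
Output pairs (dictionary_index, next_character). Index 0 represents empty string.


LZ78 encoding steps:
Dictionary: {0: ''}
Step 1: w='' (idx 0), next='b' -> output (0, 'b'), add 'b' as idx 1
Step 2: w='' (idx 0), next='c' -> output (0, 'c'), add 'c' as idx 2
Step 3: w='b' (idx 1), next='c' -> output (1, 'c'), add 'bc' as idx 3
Step 4: w='c' (idx 2), next='c' -> output (2, 'c'), add 'cc' as idx 4
Step 5: w='bc' (idx 3), next='b' -> output (3, 'b'), add 'bcb' as idx 5
Step 6: w='cc' (idx 4), next='c' -> output (4, 'c'), add 'ccc' as idx 6
Step 7: w='c' (idx 2), end of input -> output (2, '')


Encoded: [(0, 'b'), (0, 'c'), (1, 'c'), (2, 'c'), (3, 'b'), (4, 'c'), (2, '')]


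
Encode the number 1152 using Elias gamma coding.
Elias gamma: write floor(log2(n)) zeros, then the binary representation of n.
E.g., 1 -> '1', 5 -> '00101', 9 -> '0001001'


num_bits = floor(log2(1152)) + 1 = 11
leading_zeros = num_bits - 1 = 10
binary(1152) = 10010000000

Elias gamma(1152) = '0000000000' + '10010000000' = 000000000010010000000 (21 bits)


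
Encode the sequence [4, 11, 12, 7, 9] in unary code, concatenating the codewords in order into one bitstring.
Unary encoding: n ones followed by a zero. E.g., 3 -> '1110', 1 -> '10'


Encode each number as n ones followed by a terminating 0:
  4 -> 11110 (5 bits)
  11 -> 111111111110 (12 bits)
  12 -> 1111111111110 (13 bits)
  7 -> 11111110 (8 bits)
  9 -> 1111111110 (10 bits)
Total length = 5 + 12 + 13 + 8 + 10 = 48 bits.

Unary([4, 11, 12, 7, 9]) = 111101111111111101111111111110111111101111111110 (48 bits)


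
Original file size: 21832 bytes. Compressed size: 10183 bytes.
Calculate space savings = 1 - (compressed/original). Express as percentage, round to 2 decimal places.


ratio = compressed/original = 10183/21832 = 0.466425
savings = 1 - ratio = 1 - 0.466425 = 0.533575
as a percentage: 0.533575 * 100 = 53.36%

Space savings = 1 - 10183/21832 = 53.36%


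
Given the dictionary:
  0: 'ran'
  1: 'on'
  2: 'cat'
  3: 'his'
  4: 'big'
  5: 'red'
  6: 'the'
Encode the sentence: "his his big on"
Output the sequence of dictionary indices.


Look up each word in the dictionary:
  'his' -> 3
  'his' -> 3
  'big' -> 4
  'on' -> 1

Encoded: [3, 3, 4, 1]


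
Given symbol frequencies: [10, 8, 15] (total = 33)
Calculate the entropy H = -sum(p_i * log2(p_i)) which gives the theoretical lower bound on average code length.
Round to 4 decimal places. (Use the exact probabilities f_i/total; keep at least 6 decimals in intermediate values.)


Per-symbol terms -p_i * log2(p_i) with p_i = f_i/33:
  p = 10/33 = 0.303030: log2(p) = -1.722466, -p*log2(p) = 0.521959
  p = 8/33 = 0.242424: log2(p) = -2.044394, -p*log2(p) = 0.495611
  p = 15/33 = 0.454545: log2(p) = -1.137504, -p*log2(p) = 0.517047
H = 0.521959 + 0.495611 + 0.517047 = 1.534617

H = 1.5346 bits/symbol


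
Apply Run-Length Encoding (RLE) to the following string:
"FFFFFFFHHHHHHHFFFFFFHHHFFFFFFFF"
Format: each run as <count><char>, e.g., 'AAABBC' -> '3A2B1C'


Scanning runs left to right:
  i=0: run of 'F' x 7 -> '7F'
  i=7: run of 'H' x 7 -> '7H'
  i=14: run of 'F' x 6 -> '6F'
  i=20: run of 'H' x 3 -> '3H'
  i=23: run of 'F' x 8 -> '8F'

RLE = 7F7H6F3H8F


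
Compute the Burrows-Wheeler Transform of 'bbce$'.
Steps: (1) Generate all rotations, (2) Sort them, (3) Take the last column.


Rotations (sorted):
  0: $bbce -> last char: e
  1: bbce$ -> last char: $
  2: bce$b -> last char: b
  3: ce$bb -> last char: b
  4: e$bbc -> last char: c


BWT = e$bbc


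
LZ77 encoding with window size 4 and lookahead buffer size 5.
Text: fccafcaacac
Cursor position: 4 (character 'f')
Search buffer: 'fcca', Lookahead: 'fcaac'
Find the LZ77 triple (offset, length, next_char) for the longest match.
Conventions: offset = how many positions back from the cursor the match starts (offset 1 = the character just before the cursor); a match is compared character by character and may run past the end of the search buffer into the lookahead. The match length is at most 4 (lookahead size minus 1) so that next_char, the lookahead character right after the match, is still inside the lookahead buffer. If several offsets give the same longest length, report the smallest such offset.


Try each offset into the search buffer:
  offset=1 (pos 3, char 'a'): match length 0
  offset=2 (pos 2, char 'c'): match length 0
  offset=3 (pos 1, char 'c'): match length 0
  offset=4 (pos 0, char 'f'): match length 2
Longest match has length 2 at offset 4.
next_char = character at position 4 + 2 = 6 -> 'a'

Best match: offset=4, length=2 (matching 'fc' starting at position 0)
LZ77 triple: (4, 2, 'a')


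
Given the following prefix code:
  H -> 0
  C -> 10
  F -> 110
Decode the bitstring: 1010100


Decoding step by step:
Bits 10 -> C
Bits 10 -> C
Bits 10 -> C
Bits 0 -> H


Decoded message: CCCH


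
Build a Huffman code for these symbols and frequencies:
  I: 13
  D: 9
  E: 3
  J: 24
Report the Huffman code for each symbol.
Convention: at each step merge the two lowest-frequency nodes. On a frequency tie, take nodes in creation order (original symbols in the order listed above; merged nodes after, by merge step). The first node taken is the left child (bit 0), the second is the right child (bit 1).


Huffman tree construction:
Step 1: Merge E(3) + D(9) = 12
Step 2: Merge (E+D)(12) + I(13) = 25
Step 3: Merge J(24) + ((E+D)+I)(25) = 49
Read each symbol's code off the tree from the root (left child = 0, right child = 1).

Codes:
  I: 11 (length 2)
  D: 101 (length 3)
  E: 100 (length 3)
  J: 0 (length 1)
Average code length: 86/49 = 1.7551 bits/symbol


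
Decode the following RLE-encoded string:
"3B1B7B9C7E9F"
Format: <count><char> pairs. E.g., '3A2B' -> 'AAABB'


Expanding each <count><char> pair:
  3B -> 'BBB'
  1B -> 'B'
  7B -> 'BBBBBBB'
  9C -> 'CCCCCCCCC'
  7E -> 'EEEEEEE'
  9F -> 'FFFFFFFFF'

Decoded = BBBBBBBBBBBCCCCCCCCCEEEEEEEFFFFFFFFF


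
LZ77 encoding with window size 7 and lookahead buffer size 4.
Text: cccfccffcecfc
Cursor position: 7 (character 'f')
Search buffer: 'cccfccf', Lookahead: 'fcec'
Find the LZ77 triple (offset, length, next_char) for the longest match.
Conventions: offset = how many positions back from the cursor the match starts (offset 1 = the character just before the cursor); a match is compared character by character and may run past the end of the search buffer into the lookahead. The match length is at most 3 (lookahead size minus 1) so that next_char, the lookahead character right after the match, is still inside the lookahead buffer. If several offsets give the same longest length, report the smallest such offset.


Try each offset into the search buffer:
  offset=1 (pos 6, char 'f'): match length 1
  offset=2 (pos 5, char 'c'): match length 0
  offset=3 (pos 4, char 'c'): match length 0
  offset=4 (pos 3, char 'f'): match length 2
  offset=5 (pos 2, char 'c'): match length 0
  offset=6 (pos 1, char 'c'): match length 0
  offset=7 (pos 0, char 'c'): match length 0
Longest match has length 2 at offset 4.
next_char = character at position 7 + 2 = 9 -> 'e'

Best match: offset=4, length=2 (matching 'fc' starting at position 3)
LZ77 triple: (4, 2, 'e')


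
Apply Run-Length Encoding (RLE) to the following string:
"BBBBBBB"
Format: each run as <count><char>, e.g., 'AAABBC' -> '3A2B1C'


Scanning runs left to right:
  i=0: run of 'B' x 7 -> '7B'

RLE = 7B


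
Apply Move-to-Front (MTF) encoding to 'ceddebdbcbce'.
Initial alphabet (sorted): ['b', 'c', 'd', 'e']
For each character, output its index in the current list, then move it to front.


MTF encoding:
'c': index 1 in ['b', 'c', 'd', 'e'] -> ['c', 'b', 'd', 'e']
'e': index 3 in ['c', 'b', 'd', 'e'] -> ['e', 'c', 'b', 'd']
'd': index 3 in ['e', 'c', 'b', 'd'] -> ['d', 'e', 'c', 'b']
'd': index 0 in ['d', 'e', 'c', 'b'] -> ['d', 'e', 'c', 'b']
'e': index 1 in ['d', 'e', 'c', 'b'] -> ['e', 'd', 'c', 'b']
'b': index 3 in ['e', 'd', 'c', 'b'] -> ['b', 'e', 'd', 'c']
'd': index 2 in ['b', 'e', 'd', 'c'] -> ['d', 'b', 'e', 'c']
'b': index 1 in ['d', 'b', 'e', 'c'] -> ['b', 'd', 'e', 'c']
'c': index 3 in ['b', 'd', 'e', 'c'] -> ['c', 'b', 'd', 'e']
'b': index 1 in ['c', 'b', 'd', 'e'] -> ['b', 'c', 'd', 'e']
'c': index 1 in ['b', 'c', 'd', 'e'] -> ['c', 'b', 'd', 'e']
'e': index 3 in ['c', 'b', 'd', 'e'] -> ['e', 'c', 'b', 'd']


Output: [1, 3, 3, 0, 1, 3, 2, 1, 3, 1, 1, 3]


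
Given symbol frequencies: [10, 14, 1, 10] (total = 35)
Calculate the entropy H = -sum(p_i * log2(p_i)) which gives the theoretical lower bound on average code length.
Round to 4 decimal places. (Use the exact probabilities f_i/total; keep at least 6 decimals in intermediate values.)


Per-symbol terms -p_i * log2(p_i) with p_i = f_i/35:
  p = 10/35 = 0.285714: log2(p) = -1.807355, -p*log2(p) = 0.516387
  p = 14/35 = 0.400000: log2(p) = -1.321928, -p*log2(p) = 0.528771
  p = 1/35 = 0.028571: log2(p) = -5.129283, -p*log2(p) = 0.146551
  p = 10/35 = 0.285714: log2(p) = -1.807355, -p*log2(p) = 0.516387
H = 0.516387 + 0.528771 + 0.146551 + 0.516387 = 1.708096

H = 1.7081 bits/symbol


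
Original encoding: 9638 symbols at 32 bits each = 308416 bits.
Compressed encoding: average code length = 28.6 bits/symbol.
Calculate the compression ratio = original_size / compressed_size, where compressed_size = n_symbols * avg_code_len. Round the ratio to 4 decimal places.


original_size = n_symbols * orig_bits = 9638 * 32 = 308416 bits
compressed_size = n_symbols * avg_code_len = 9638 * 28.6 = 275646.8 bits
ratio = original_size / compressed_size = 308416 / 275646.8 = 1.1189

Compression ratio = 1.1189


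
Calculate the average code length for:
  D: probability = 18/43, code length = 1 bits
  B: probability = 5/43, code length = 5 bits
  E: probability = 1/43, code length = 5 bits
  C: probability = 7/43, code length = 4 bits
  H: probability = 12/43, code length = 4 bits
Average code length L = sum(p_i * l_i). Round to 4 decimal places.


Weighted contributions p_i * l_i:
  D: (18/43) * 1 = 18/43
  B: (5/43) * 5 = 25/43
  E: (1/43) * 5 = 5/43
  C: (7/43) * 4 = 28/43
  H: (12/43) * 4 = 48/43
Sum = (18 + 25 + 5 + 28 + 48)/43 = 124/43

L = 124/43 = 2.8837 bits/symbol


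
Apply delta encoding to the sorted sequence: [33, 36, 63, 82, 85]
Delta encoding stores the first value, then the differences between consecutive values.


First value: 33
Deltas:
  36 - 33 = 3
  63 - 36 = 27
  82 - 63 = 19
  85 - 82 = 3


Delta encoded: [33, 3, 27, 19, 3]


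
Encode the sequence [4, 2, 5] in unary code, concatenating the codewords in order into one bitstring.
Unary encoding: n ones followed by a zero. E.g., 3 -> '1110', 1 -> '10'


Encode each number as n ones followed by a terminating 0:
  4 -> 11110 (5 bits)
  2 -> 110 (3 bits)
  5 -> 111110 (6 bits)
Total length = 5 + 3 + 6 = 14 bits.

Unary([4, 2, 5]) = 11110110111110 (14 bits)


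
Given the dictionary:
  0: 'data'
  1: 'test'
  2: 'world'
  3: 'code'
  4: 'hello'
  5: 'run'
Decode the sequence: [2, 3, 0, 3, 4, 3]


Look up each index in the dictionary:
  2 -> 'world'
  3 -> 'code'
  0 -> 'data'
  3 -> 'code'
  4 -> 'hello'
  3 -> 'code'

Decoded: "world code data code hello code"


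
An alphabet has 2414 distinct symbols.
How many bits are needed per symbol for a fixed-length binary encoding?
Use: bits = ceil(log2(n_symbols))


log2(2414) = 11.2372
Bracket: 2^11 = 2048 < 2414 <= 2^12 = 4096
So ceil(log2(2414)) = 12

bits = ceil(log2(2414)) = ceil(11.2372) = 12 bits


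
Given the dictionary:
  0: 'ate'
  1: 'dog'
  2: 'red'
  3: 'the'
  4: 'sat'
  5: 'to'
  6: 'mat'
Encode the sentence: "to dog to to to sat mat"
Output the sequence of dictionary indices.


Look up each word in the dictionary:
  'to' -> 5
  'dog' -> 1
  'to' -> 5
  'to' -> 5
  'to' -> 5
  'sat' -> 4
  'mat' -> 6

Encoded: [5, 1, 5, 5, 5, 4, 6]


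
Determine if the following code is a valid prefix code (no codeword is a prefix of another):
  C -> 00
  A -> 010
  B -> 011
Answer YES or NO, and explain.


Checking each pair (does one codeword prefix another?):
  C='00' vs A='010': no prefix
  C='00' vs B='011': no prefix
  A='010' vs C='00': no prefix
  A='010' vs B='011': no prefix
  B='011' vs C='00': no prefix
  B='011' vs A='010': no prefix
No violation found over all pairs.

YES -- this is a valid prefix code. No codeword is a prefix of any other codeword.


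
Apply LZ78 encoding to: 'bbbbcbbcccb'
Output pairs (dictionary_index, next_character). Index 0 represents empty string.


LZ78 encoding steps:
Dictionary: {0: ''}
Step 1: w='' (idx 0), next='b' -> output (0, 'b'), add 'b' as idx 1
Step 2: w='b' (idx 1), next='b' -> output (1, 'b'), add 'bb' as idx 2
Step 3: w='b' (idx 1), next='c' -> output (1, 'c'), add 'bc' as idx 3
Step 4: w='bb' (idx 2), next='c' -> output (2, 'c'), add 'bbc' as idx 4
Step 5: w='' (idx 0), next='c' -> output (0, 'c'), add 'c' as idx 5
Step 6: w='c' (idx 5), next='b' -> output (5, 'b'), add 'cb' as idx 6


Encoded: [(0, 'b'), (1, 'b'), (1, 'c'), (2, 'c'), (0, 'c'), (5, 'b')]


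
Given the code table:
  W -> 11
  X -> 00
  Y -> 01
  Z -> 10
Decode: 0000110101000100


Decoding:
00 -> X
00 -> X
11 -> W
01 -> Y
01 -> Y
00 -> X
01 -> Y
00 -> X


Result: XXWYYXYX


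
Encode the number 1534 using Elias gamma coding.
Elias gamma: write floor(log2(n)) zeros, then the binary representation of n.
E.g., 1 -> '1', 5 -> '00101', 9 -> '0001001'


num_bits = floor(log2(1534)) + 1 = 11
leading_zeros = num_bits - 1 = 10
binary(1534) = 10111111110

Elias gamma(1534) = '0000000000' + '10111111110' = 000000000010111111110 (21 bits)


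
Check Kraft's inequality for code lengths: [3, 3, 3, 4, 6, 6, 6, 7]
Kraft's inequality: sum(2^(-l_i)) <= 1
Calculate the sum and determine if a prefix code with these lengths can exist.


Sum = 2^(-3) + 2^(-3) + 2^(-3) + 2^(-4) + 2^(-6) + 2^(-6) + 2^(-6) + 2^(-7)
    = 0.125 + 0.125 + 0.125 + 0.0625 + 0.015625 + 0.015625 + 0.015625 + 0.0078125
    = 63/128 = 0.4921875
Since 0.4921875 <= 1, Kraft's inequality IS satisfied.
A prefix code with these lengths CAN exist.

Kraft sum = 0.4921875. Satisfied.


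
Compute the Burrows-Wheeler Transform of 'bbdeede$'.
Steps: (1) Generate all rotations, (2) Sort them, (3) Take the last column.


Rotations (sorted):
  0: $bbdeede -> last char: e
  1: bbdeede$ -> last char: $
  2: bdeede$b -> last char: b
  3: de$bbdee -> last char: e
  4: deede$bb -> last char: b
  5: e$bbdeed -> last char: d
  6: ede$bbde -> last char: e
  7: eede$bbd -> last char: d


BWT = e$bebded


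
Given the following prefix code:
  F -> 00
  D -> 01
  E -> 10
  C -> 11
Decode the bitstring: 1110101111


Decoding step by step:
Bits 11 -> C
Bits 10 -> E
Bits 10 -> E
Bits 11 -> C
Bits 11 -> C


Decoded message: CEECC


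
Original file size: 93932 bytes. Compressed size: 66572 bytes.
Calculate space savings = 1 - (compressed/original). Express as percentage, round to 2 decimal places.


ratio = compressed/original = 66572/93932 = 0.708725
savings = 1 - ratio = 1 - 0.708725 = 0.291275
as a percentage: 0.291275 * 100 = 29.13%

Space savings = 1 - 66572/93932 = 29.13%
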